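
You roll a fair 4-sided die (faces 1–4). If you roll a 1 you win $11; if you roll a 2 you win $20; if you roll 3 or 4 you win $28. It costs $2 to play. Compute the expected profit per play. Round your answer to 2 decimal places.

E[payout] = (1/4)·11 + (1/4)·20 + (1/2)·28 = 87/4
Expected profit = 87/4 − 2 = 79/4 ≈ $19.75

$19.75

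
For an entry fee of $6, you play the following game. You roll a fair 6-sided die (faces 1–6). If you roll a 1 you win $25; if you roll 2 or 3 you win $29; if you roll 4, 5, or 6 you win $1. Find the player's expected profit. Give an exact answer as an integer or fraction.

25/3 dollars

E[payout] = (1/2)·1 + (1/6)·25 + (1/3)·29 = 43/3
Expected profit = 43/3 − 6 = 25/3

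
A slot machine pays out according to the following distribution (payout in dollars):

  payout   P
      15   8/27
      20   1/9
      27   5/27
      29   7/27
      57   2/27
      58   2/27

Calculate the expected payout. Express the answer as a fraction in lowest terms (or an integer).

E[X] = (8/27)·15 + (1/9)·20 + (5/27)·27 + (7/27)·29 + (2/27)·57 + (2/27)·58
     = 748/27

748/27 dollars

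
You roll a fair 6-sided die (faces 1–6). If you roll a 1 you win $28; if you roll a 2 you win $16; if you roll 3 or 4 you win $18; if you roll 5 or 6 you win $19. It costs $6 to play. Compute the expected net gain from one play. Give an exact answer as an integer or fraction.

41/3 dollars

E[payout] = (1/6)·16 + (1/3)·18 + (1/3)·19 + (1/6)·28 = 59/3
Expected profit = 59/3 − 6 = 41/3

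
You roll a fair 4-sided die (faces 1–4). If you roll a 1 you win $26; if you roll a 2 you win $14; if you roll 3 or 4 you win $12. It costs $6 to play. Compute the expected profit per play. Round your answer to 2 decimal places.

$10.00

E[payout] = (1/2)·12 + (1/4)·14 + (1/4)·26 = 16
Expected profit = 16 − 6 = 10 ≈ $10.00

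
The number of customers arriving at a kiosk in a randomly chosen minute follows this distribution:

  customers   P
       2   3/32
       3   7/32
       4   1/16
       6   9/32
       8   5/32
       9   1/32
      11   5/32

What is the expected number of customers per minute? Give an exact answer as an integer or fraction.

E[X] = (3/32)·2 + (7/32)·3 + (1/16)·4 + (9/32)·6 + (5/32)·8 + (1/32)·9 + (5/32)·11
     = 193/32

193/32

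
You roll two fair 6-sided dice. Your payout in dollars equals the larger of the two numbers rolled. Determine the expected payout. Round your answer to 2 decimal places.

Distribution of the larger of the two numbers rolled: 1 w.p. 1/36, 2 w.p. 1/12, 3 w.p. 5/36, 4 w.p. 7/36, 5 w.p. 1/4, 6 w.p. 11/36
E[payout] = (1/36)·1 + (1/12)·2 + (5/36)·3 + (7/36)·4 + (1/4)·5 + (11/36)·6 = 161/36
≈ $4.47

$4.47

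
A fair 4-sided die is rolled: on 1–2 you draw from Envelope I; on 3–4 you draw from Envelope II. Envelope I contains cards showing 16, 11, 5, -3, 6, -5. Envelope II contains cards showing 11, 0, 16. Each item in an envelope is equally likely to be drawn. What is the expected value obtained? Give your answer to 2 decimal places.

7.00

E[X | Envelope I] = (16 + 11 + 5 − 3 + 6 − 5)/6 = 5
E[X | Envelope II] = (11 + 0 + 16)/3 = 9
E[X] = (1/2)·5 + (1/2)·9 = 7 ≈ 7.00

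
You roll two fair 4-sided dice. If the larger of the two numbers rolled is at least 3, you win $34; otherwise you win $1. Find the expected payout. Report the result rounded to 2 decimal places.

E[payout] = (1/4)·1 + (3/4)·34 = 103/4
≈ $25.75

$25.75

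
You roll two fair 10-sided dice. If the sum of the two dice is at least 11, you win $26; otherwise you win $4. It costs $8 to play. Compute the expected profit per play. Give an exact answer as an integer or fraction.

81/10 dollars

E[payout] = (9/20)·4 + (11/20)·26 = 161/10
Expected profit = 161/10 − 8 = 81/10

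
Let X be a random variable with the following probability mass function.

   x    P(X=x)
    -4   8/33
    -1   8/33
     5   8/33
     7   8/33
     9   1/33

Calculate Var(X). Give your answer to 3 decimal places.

E[X] = (8/33)·(-4) + (8/33)·(-1) + (8/33)·5 + (8/33)·7 + (1/33)·9 = 65/33
E[X²] = (8/33)·16 + (8/33)·1 + (8/33)·25 + (8/33)·49 + (1/33)·81 = 809/33
Var(X) = 809/33 − (65/33)² = 22472/1089 ≈ 20.635

20.635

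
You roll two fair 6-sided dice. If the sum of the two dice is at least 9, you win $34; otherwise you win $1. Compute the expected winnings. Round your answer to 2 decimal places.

$10.17

E[payout] = (13/18)·1 + (5/18)·34 = 61/6
≈ $10.17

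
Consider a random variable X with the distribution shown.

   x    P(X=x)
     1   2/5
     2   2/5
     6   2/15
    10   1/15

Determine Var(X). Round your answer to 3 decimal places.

E[X] = (2/5)·1 + (2/5)·2 + (2/15)·6 + (1/15)·10 = 8/3
E[X²] = (2/5)·1 + (2/5)·4 + (2/15)·36 + (1/15)·100 = 202/15
Var(X) = 202/15 − (8/3)² = 286/45 ≈ 6.356

6.356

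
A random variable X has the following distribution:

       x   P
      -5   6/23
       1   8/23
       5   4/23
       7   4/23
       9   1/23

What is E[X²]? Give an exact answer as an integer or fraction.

535/23

E[X²] = (6/23)·25 + (8/23)·1 + (4/23)·25 + (4/23)·49 + (1/23)·81
     = 535/23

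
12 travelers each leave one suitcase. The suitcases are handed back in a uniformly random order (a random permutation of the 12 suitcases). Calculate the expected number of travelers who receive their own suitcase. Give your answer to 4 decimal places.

1.0000

Let Xᵢ = 1 if person i gets their own suitcase. For each i, P(Xᵢ=1) = 1/12.
By linearity of expectation, E[X₁+…+X_12] = 12·(1/12) = 1.
≈ 1.0000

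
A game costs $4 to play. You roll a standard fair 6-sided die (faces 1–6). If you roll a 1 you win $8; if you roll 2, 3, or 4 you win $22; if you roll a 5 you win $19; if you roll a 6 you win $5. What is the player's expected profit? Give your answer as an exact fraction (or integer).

E[payout] = (1/6)·5 + (1/6)·8 + (1/6)·19 + (1/2)·22 = 49/3
Expected profit = 49/3 − 4 = 37/3

37/3 dollars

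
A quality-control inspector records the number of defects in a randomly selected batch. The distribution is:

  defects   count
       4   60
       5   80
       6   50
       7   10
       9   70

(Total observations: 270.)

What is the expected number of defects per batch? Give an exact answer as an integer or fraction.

164/27

Total = 270, so P(defects=4) = 60/270, etc.
E[X] = (2/9)·4 + (8/27)·5 + (5/27)·6 + (1/27)·7 + (7/27)·9
     = 164/27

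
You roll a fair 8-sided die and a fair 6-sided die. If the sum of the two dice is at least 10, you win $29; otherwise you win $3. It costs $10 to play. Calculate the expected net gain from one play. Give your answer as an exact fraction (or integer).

9/8 dollars

E[payout] = (11/16)·3 + (5/16)·29 = 89/8
Expected profit = 89/8 − 10 = 9/8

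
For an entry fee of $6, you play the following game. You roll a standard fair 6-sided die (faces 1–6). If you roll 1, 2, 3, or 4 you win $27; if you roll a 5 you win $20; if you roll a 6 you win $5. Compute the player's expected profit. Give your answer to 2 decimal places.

E[payout] = (1/6)·5 + (1/6)·20 + (2/3)·27 = 133/6
Expected profit = 133/6 − 6 = 97/6 ≈ $16.17

$16.17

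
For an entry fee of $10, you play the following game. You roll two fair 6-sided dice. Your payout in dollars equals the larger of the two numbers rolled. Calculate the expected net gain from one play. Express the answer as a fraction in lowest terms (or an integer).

-199/36 dollars

Distribution of the larger of the two numbers rolled: 1 w.p. 1/36, 2 w.p. 1/12, 3 w.p. 5/36, 4 w.p. 7/36, 5 w.p. 1/4, 6 w.p. 11/36
E[payout] = (1/36)·1 + (1/12)·2 + (5/36)·3 + (7/36)·4 + (1/4)·5 + (11/36)·6 = 161/36
Expected profit = 161/36 − 10 = -199/36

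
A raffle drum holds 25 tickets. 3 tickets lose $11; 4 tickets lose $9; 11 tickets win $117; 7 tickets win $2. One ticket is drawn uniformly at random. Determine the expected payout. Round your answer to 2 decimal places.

E[payout] = (3/25)·(-11) + (4/25)·(-9) + (11/25)·117 + (7/25)·2 = 1232/25
≈ $49.28

$49.28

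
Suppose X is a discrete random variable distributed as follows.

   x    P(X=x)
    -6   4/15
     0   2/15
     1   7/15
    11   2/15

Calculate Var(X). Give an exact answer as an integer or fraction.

1174/45

E[X] = (4/15)·(-6) + (2/15)·0 + (7/15)·1 + (2/15)·11 = 1/3
E[X²] = (4/15)·36 + (2/15)·0 + (7/15)·1 + (2/15)·121 = 131/5
Var(X) = 131/5 − (1/3)² = 1174/45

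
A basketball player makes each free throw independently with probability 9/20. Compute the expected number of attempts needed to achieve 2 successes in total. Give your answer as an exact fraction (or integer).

40/9

By linearity (sum of 2 independent geometric waits), E[trials] = 2/p = 2/(9/20) = 40/9.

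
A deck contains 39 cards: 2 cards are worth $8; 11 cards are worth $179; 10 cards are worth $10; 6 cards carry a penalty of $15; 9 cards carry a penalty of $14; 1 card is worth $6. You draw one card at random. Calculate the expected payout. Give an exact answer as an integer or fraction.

E[payout] = (2/39)·8 + (11/39)·179 + (10/39)·10 + (6/39)·(-15) + (9/39)·(-14) + (1/39)·6 = 625/13

625/13 dollars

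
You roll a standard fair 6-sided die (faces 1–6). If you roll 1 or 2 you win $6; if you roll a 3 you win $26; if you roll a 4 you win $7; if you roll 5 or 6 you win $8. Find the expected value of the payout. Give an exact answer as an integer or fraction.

61/6 dollars

E[payout] = (1/3)·6 + (1/6)·7 + (1/3)·8 + (1/6)·26 = 61/6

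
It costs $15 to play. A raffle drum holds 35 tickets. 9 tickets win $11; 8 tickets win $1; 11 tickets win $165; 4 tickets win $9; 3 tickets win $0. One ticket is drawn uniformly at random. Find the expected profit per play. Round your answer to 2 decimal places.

E[payout] = (9/35)·11 + (8/35)·1 + (11/35)·165 + (4/35)·9 + (3/35)·0 = 1958/35
Expected profit = 1958/35 − 15 = 1433/35 ≈ $40.94

$40.94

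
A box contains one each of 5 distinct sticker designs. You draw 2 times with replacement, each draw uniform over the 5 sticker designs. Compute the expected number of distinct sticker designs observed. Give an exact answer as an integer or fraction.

Let Xⱼ=1 if type j appears at least once. P(Xⱼ=1) = 1 − ((5−1)/5)^2 = 9/25.
E[#distinct] = 5·9/25 = 9/5.

9/5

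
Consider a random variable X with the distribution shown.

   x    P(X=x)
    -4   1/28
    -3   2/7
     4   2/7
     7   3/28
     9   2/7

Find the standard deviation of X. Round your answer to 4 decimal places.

E[X] = 97/28, E[X²] = 1011/28
Var(X) = E[X²] − (E[X])² = 1011/28 − 9409/784 = 18899/784
SD(X) = √(18899/784) ≈ 4.9098

4.9098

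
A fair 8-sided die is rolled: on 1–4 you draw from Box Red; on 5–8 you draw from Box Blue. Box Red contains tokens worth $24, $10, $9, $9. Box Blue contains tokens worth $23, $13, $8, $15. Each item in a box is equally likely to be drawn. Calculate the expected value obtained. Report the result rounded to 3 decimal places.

E[X | Box Red] = (24 + 10 + 9 + 9)/4 = 13
E[X | Box Blue] = (23 + 13 + 8 + 15)/4 = 59/4
E[X] = (1/2)·13 + (1/2)·59/4 = 111/8 ≈ 13.875

$13.875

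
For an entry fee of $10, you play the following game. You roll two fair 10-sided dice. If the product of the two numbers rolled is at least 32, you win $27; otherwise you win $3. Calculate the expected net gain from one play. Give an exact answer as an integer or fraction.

E[payout] = (61/100)·3 + (39/100)·27 = 309/25
Expected profit = 309/25 − 10 = 59/25

59/25 dollars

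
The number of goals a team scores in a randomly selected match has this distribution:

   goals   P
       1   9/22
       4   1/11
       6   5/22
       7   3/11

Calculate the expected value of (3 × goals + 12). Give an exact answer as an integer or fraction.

531/22

E[3x+12] = (9/22)·15 + (1/11)·24 + (5/22)·30 + (3/11)·33
     = 531/22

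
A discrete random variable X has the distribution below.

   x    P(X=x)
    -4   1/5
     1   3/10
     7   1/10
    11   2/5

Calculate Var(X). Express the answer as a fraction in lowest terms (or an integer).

E[X] = (1/5)·(-4) + (3/10)·1 + (1/10)·7 + (2/5)·11 = 23/5
E[X²] = (1/5)·16 + (3/10)·1 + (1/10)·49 + (2/5)·121 = 284/5
Var(X) = 284/5 − (23/5)² = 891/25

891/25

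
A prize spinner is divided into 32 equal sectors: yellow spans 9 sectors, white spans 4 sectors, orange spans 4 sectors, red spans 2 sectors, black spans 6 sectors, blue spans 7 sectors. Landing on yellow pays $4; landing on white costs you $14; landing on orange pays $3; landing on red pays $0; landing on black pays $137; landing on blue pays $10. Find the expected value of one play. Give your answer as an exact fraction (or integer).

E[payout] = (9/32)·4 + (4/32)·(-14) + (4/32)·3 + (2/32)·0 + (6/32)·137 + (7/32)·10 = 221/8

221/8 dollars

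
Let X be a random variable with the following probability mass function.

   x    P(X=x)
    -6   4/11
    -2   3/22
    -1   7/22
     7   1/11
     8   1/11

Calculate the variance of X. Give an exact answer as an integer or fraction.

10765/484

E[X] = (4/11)·(-6) + (3/22)·(-2) + (7/22)·(-1) + (1/11)·7 + (1/11)·8 = -31/22
E[X²] = (4/11)·36 + (3/22)·4 + (7/22)·1 + (1/11)·49 + (1/11)·64 = 533/22
Var(X) = 533/22 − (-31/22)² = 10765/484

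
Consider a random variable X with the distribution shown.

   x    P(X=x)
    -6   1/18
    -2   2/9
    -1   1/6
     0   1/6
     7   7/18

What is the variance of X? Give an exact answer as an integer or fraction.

E[X] = (1/18)·(-6) + (2/9)·(-2) + (1/6)·(-1) + (1/6)·0 + (7/18)·7 = 16/9
E[X²] = (1/18)·36 + (2/9)·4 + (1/6)·1 + (1/6)·0 + (7/18)·49 = 199/9
Var(X) = 199/9 − (16/9)² = 1535/81

1535/81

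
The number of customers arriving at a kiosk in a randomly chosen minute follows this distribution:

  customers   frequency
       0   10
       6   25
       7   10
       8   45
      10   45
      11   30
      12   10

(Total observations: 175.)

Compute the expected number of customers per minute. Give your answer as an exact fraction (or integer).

296/35

Total = 175, so P(customers=0) = 10/175, etc.
E[X] = (2/35)·0 + (1/7)·6 + (2/35)·7 + (9/35)·8 + (9/35)·10 + (6/35)·11 + (2/35)·12
     = 296/35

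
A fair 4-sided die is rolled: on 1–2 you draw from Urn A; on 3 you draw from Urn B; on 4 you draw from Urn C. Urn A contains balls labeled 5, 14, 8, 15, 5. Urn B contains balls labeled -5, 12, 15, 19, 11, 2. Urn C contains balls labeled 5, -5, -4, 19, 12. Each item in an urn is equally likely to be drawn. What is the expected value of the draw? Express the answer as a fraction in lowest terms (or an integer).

E[X | Urn A] = (5 + 14 + 8 + 15 + 5)/5 = 47/5
E[X | Urn B] = (-5 + 12 + 15 + 19 + 11 + 2)/6 = 9
E[X | Urn C] = (5 − 5 − 4 + 19 + 12)/5 = 27/5
E[X] = (1/2)·47/5 + (1/4)·9 + (1/4)·27/5 = 83/10

83/10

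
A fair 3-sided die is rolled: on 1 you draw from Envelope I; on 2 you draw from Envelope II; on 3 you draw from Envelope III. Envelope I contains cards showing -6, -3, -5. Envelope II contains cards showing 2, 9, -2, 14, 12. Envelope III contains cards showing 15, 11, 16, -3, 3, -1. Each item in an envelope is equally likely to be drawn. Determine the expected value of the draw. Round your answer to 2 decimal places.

E[X | Envelope I] = (-6 − 3 − 5)/3 = -14/3
E[X | Envelope II] = (2 + 9 − 2 + 14 + 12)/5 = 7
E[X | Envelope III] = (15 + 11 + 16 − 3 + 3 − 1)/6 = 41/6
E[X] = (1/3)·(-14/3) + (1/3)·7 + (1/3)·41/6 = 55/18 ≈ 3.06

3.06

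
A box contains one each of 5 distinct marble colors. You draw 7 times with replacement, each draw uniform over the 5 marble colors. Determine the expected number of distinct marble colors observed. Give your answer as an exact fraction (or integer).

61741/15625

Let Xⱼ=1 if type j appears at least once. P(Xⱼ=1) = 1 − ((5−1)/5)^7 = 61741/78125.
E[#distinct] = 5·61741/78125 = 61741/15625.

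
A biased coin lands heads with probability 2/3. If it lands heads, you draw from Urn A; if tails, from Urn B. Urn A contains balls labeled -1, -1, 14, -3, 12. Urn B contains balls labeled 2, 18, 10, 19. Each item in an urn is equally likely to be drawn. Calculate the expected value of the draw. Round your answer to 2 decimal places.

E[X | Urn A] = (-1 − 1 + 14 − 3 + 12)/5 = 21/5
E[X | Urn B] = (2 + 18 + 10 + 19)/4 = 49/4
E[X] = (2/3)·21/5 + (1/3)·49/4 = 413/60 ≈ 6.88

6.88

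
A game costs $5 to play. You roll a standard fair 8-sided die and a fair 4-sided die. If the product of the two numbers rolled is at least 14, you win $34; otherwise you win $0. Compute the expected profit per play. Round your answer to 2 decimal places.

E[payout] = (21/32)·0 + (11/32)·34 = 187/16
Expected profit = 187/16 − 5 = 107/16 ≈ $6.69

$6.69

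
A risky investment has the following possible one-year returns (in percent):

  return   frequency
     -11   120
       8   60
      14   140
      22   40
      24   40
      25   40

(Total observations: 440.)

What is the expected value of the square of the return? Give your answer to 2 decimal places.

257.27

Total = 440, so P(return=-11) = 120/440, etc.
E[X²] = (3/11)·121 + (3/22)·64 + (7/22)·196 + (1/11)·484 + (1/11)·576 + (1/11)·625
     = 2830/11 ≈ 257.27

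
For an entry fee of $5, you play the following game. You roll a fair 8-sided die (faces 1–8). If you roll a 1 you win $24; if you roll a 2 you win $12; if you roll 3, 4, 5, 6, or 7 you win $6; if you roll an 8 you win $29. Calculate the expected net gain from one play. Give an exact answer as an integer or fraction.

55/8 dollars

E[payout] = (5/8)·6 + (1/8)·12 + (1/8)·24 + (1/8)·29 = 95/8
Expected profit = 95/8 − 5 = 55/8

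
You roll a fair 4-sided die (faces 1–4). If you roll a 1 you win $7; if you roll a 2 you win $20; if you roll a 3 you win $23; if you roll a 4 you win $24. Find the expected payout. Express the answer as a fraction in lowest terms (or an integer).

37/2 dollars

E[payout] = (1/4)·7 + (1/4)·20 + (1/4)·23 + (1/4)·24 = 37/2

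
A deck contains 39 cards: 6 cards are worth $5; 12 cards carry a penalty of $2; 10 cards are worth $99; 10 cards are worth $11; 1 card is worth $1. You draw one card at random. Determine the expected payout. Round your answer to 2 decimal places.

$28.38

E[payout] = (6/39)·5 + (12/39)·(-2) + (10/39)·99 + (10/39)·11 + (1/39)·1 = 369/13
≈ $28.38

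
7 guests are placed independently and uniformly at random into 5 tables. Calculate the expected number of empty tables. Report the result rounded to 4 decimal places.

Let Xⱼ=1 if table j is empty. P(Xⱼ=1) = ((5-1)/5)^7 = 16384/78125.
By linearity, E[#empty] = 5·16384/78125 = 16384/15625.
≈ 1.0486

1.0486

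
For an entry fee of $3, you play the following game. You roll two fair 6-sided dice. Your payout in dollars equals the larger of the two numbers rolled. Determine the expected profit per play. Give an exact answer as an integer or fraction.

53/36 dollars

Distribution of the larger of the two numbers rolled: 1 w.p. 1/36, 2 w.p. 1/12, 3 w.p. 5/36, 4 w.p. 7/36, 5 w.p. 1/4, 6 w.p. 11/36
E[payout] = (1/36)·1 + (1/12)·2 + (5/36)·3 + (7/36)·4 + (1/4)·5 + (11/36)·6 = 161/36
Expected profit = 161/36 − 3 = 53/36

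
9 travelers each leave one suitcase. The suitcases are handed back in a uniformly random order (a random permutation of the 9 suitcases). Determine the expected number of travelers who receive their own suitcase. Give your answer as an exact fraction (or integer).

1

Let Xᵢ = 1 if person i gets their own suitcase. For each i, P(Xᵢ=1) = 1/9.
By linearity of expectation, E[X₁+…+X_9] = 9·(1/9) = 1.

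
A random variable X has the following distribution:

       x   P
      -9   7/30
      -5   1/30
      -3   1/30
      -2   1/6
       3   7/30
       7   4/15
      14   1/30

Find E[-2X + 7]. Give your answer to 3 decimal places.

6.333

E[-2x+7] = (7/30)·25 + (1/30)·17 + (1/30)·13 + (1/6)·11 + (7/30)·1 + (4/15)·(-7) + (1/30)·(-21)
     = 19/3 ≈ 6.333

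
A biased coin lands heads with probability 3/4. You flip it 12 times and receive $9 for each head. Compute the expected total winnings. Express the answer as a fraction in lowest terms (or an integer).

$81

E[#heads] = 12·3/4 = 9 (linearity over flips).
E[winnings] = 9·9 = 81.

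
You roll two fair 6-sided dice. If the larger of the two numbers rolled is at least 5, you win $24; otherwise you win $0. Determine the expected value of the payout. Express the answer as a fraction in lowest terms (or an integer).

40/3 dollars

E[payout] = (4/9)·0 + (5/9)·24 = 40/3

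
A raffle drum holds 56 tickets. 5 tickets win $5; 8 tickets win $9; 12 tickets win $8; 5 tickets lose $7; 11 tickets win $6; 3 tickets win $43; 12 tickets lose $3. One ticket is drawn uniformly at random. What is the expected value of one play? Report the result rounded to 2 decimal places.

$5.66

E[payout] = (5/56)·5 + (8/56)·9 + (12/56)·8 + (5/56)·(-7) + (11/56)·6 + (3/56)·43 + (12/56)·(-3) = 317/56
≈ $5.66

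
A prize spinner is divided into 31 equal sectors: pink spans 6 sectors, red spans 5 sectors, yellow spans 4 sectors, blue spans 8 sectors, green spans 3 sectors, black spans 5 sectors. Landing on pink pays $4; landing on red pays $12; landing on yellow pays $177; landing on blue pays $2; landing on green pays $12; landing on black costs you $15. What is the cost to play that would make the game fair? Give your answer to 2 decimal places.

E[payout] = (6/31)·4 + (5/31)·12 + (4/31)·177 + (8/31)·2 + (3/31)·12 + (5/31)·(-15) = 769/31
Fair fee = E[payout] = 769/31 ≈ $24.81

$24.81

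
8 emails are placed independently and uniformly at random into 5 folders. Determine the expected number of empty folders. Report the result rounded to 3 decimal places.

0.839

Let Xⱼ=1 if folder j is empty. P(Xⱼ=1) = ((5-1)/5)^8 = 65536/390625.
By linearity, E[#empty] = 5·65536/390625 = 65536/78125.
≈ 0.839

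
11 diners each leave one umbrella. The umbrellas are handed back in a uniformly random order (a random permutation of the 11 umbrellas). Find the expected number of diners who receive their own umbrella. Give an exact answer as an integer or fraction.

Let Xᵢ = 1 if person i gets their own umbrella. For each i, P(Xᵢ=1) = 1/11.
By linearity of expectation, E[X₁+…+X_11] = 11·(1/11) = 1.

1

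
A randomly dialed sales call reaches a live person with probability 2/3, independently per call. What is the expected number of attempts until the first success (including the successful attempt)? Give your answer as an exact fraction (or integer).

3/2

For a geometric distribution, E[trials] = 1/p = 1/(2/3) = 3/2.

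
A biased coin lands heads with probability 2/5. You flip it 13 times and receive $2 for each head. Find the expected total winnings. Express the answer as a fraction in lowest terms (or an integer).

52/5 dollars

E[#heads] = 13·2/5 = 26/5 (linearity over flips).
E[winnings] = 2·26/5 = 52/5.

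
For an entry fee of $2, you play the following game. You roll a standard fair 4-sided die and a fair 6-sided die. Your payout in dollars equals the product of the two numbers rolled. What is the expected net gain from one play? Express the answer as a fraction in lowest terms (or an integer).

27/4 dollars

Distribution of the product of the two numbers rolled: 1 w.p. 1/24, 2 w.p. 1/12, 3 w.p. 1/12, 4 w.p. 1/8, 5 w.p. 1/24, 6 w.p. 1/8, …
E[payout] = (1/24)·1 + (1/12)·2 + (1/12)·3 + (1/8)·4 + (1/24)·5 + (1/8)·6 + (1/12)·8 + (1/24)·9 + (1/24)·10 + (1/8)·12 + (1/24)·15 + (1/24)·16 + (1/24)·18 + (1/24)·20 + (1/24)·24 = 35/4
Expected profit = 35/4 − 2 = 27/4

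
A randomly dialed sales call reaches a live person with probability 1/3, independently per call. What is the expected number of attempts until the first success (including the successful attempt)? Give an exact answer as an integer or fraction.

For a geometric distribution, E[trials] = 1/p = 1/(1/3) = 3.

3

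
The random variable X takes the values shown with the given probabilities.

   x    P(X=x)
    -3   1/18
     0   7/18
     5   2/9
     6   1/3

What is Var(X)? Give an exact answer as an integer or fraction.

E[X] = (1/18)·(-3) + (7/18)·0 + (2/9)·5 + (1/3)·6 = 53/18
E[X²] = (1/18)·9 + (7/18)·0 + (2/9)·25 + (1/3)·36 = 325/18
Var(X) = 325/18 − (53/18)² = 3041/324

3041/324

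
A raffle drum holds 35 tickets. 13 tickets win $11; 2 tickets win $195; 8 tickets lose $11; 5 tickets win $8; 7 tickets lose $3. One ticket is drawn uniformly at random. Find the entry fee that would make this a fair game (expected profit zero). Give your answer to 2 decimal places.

E[payout] = (13/35)·11 + (2/35)·195 + (8/35)·(-11) + (5/35)·8 + (7/35)·(-3) = 464/35
Fair fee = E[payout] = 464/35 ≈ $13.26

$13.26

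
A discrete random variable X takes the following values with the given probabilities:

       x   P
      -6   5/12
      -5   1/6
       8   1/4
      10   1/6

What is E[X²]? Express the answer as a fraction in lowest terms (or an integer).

E[X²] = (5/12)·36 + (1/6)·25 + (1/4)·64 + (1/6)·100
     = 311/6

311/6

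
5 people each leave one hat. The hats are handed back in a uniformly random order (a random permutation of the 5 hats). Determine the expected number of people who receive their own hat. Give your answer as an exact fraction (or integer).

1

Let Xᵢ = 1 if person i gets their own hat. For each i, P(Xᵢ=1) = 1/5.
By linearity of expectation, E[X₁+…+X_5] = 5·(1/5) = 1.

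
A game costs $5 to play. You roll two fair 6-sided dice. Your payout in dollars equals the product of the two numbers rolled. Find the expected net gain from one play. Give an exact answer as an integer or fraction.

29/4 dollars

Distribution of the product of the two numbers rolled: 1 w.p. 1/36, 2 w.p. 1/18, 3 w.p. 1/18, 4 w.p. 1/12, 5 w.p. 1/18, 6 w.p. 1/9, …
E[payout] = (1/36)·1 + (1/18)·2 + (1/18)·3 + (1/12)·4 + (1/18)·5 + (1/9)·6 + (1/18)·8 + (1/36)·9 + (1/18)·10 + (1/9)·12 + (1/18)·15 + (1/36)·16 + (1/18)·18 + (1/18)·20 + (1/18)·24 + (1/36)·25 + (1/18)·30 + (1/36)·36 = 49/4
Expected profit = 49/4 − 5 = 29/4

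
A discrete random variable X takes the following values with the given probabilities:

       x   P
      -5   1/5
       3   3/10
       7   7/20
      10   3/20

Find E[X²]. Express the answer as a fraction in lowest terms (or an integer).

E[X²] = (1/5)·25 + (3/10)·9 + (7/20)·49 + (3/20)·100
     = 797/20

797/20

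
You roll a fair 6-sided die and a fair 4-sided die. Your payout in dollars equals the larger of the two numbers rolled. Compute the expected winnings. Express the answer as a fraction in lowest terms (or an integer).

Distribution of the larger of the two numbers rolled: 1 w.p. 1/24, 2 w.p. 1/8, 3 w.p. 5/24, 4 w.p. 7/24, 5 w.p. 1/6, 6 w.p. 1/6
E[payout] = (1/24)·1 + (1/8)·2 + (5/24)·3 + (7/24)·4 + (1/6)·5 + (1/6)·6 = 47/12

47/12 dollars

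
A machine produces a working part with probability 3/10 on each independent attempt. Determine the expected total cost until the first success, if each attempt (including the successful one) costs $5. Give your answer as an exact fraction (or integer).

50/3 dollars

E[#attempts] = 1/p = 10/3; E[cost] = 5·10/3 = 50/3.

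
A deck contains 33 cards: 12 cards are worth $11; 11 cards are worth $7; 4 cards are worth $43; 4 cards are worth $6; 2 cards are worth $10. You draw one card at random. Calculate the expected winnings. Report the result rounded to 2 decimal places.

$12.88

E[payout] = (12/33)·11 + (11/33)·7 + (4/33)·43 + (4/33)·6 + (2/33)·10 = 425/33
≈ $12.88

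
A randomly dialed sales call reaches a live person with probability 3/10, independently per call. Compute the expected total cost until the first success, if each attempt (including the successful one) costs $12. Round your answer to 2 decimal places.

E[#attempts] = 1/p = 10/3; E[cost] = 12·10/3 = 40.
≈ 40.00

$40.00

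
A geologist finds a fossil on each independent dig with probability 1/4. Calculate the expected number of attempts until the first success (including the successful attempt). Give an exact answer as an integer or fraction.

4

For a geometric distribution, E[trials] = 1/p = 1/(1/4) = 4.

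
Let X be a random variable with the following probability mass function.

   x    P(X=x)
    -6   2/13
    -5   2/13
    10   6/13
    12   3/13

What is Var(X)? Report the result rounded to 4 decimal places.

56.3669

E[X] = (2/13)·(-6) + (2/13)·(-5) + (6/13)·10 + (3/13)·12 = 74/13
E[X²] = (2/13)·36 + (2/13)·25 + (6/13)·100 + (3/13)·144 = 1154/13
Var(X) = 1154/13 − (74/13)² = 9526/169 ≈ 56.3669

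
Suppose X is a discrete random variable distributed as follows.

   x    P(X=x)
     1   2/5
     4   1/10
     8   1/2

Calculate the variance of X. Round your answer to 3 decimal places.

E[X] = (2/5)·1 + (1/10)·4 + (1/2)·8 = 24/5
E[X²] = (2/5)·1 + (1/10)·16 + (1/2)·64 = 34
Var(X) = 34 − (24/5)² = 274/25 ≈ 10.960

10.960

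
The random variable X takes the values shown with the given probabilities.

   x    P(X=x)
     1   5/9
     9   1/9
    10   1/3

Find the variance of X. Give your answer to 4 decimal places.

18.9877

E[X] = (5/9)·1 + (1/9)·9 + (1/3)·10 = 44/9
E[X²] = (5/9)·1 + (1/9)·81 + (1/3)·100 = 386/9
Var(X) = 386/9 − (44/9)² = 1538/81 ≈ 18.9877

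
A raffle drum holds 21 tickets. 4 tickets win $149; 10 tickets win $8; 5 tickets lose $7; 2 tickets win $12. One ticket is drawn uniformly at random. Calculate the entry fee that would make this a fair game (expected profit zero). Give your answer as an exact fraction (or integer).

E[payout] = (4/21)·149 + (10/21)·8 + (5/21)·(-7) + (2/21)·12 = 95/3
Fair fee = E[payout] = 95/3

95/3 dollars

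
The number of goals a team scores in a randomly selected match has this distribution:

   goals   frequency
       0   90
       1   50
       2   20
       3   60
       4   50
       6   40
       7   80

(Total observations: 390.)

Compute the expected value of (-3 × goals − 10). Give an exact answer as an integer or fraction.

-257/13

Total = 390, so P(goals=0) = 90/390, etc.
E[-3x-10] = (3/13)·(-10) + (5/39)·(-13) + (2/39)·(-16) + (2/13)·(-19) + (5/39)·(-22) + (4/39)·(-28) + (8/39)·(-31)
     = -257/13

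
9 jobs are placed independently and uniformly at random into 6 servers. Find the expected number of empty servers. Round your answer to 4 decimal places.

Let Xⱼ=1 if server j is empty. P(Xⱼ=1) = ((6-1)/6)^9 = 1953125/10077696.
By linearity, E[#empty] = 6·1953125/10077696 = 1953125/1679616.
≈ 1.1628

1.1628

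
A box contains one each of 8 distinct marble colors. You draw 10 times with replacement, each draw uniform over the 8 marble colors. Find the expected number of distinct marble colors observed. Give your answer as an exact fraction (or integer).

791266575/134217728

Let Xⱼ=1 if type j appears at least once. P(Xⱼ=1) = 1 − ((8−1)/8)^10 = 791266575/1073741824.
E[#distinct] = 8·791266575/1073741824 = 791266575/134217728.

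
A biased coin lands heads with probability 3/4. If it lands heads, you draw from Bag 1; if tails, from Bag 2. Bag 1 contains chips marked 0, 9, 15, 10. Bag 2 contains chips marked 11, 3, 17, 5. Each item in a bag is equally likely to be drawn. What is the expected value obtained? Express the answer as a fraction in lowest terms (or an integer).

69/8

E[X | Bag 1] = (0 + 9 + 15 + 10)/4 = 17/2
E[X | Bag 2] = (11 + 3 + 17 + 5)/4 = 9
E[X] = (3/4)·17/2 + (1/4)·9 = 69/8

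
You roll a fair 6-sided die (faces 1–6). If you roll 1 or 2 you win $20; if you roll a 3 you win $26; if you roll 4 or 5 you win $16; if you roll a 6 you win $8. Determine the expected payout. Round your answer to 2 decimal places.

$17.67

E[payout] = (1/6)·8 + (1/3)·16 + (1/3)·20 + (1/6)·26 = 53/3
≈ $17.67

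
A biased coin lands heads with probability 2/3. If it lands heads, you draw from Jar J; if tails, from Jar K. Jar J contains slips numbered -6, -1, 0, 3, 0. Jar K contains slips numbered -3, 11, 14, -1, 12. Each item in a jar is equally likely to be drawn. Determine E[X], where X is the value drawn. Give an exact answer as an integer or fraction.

5/3

E[X | Jar J] = (-6 − 1 + 0 + 3 + 0)/5 = -4/5
E[X | Jar K] = (-3 + 11 + 14 − 1 + 12)/5 = 33/5
E[X] = (2/3)·(-4/5) + (1/3)·33/5 = 5/3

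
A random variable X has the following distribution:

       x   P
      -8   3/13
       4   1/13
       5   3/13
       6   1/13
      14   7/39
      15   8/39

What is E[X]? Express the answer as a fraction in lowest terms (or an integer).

E[X] = (3/13)·(-8) + (1/13)·4 + (3/13)·5 + (1/13)·6 + (7/39)·14 + (8/39)·15
     = 17/3

17/3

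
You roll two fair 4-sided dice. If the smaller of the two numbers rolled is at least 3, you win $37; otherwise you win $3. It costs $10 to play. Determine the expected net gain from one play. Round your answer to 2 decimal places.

$1.50

E[payout] = (3/4)·3 + (1/4)·37 = 23/2
Expected profit = 23/2 − 10 = 3/2 ≈ $1.50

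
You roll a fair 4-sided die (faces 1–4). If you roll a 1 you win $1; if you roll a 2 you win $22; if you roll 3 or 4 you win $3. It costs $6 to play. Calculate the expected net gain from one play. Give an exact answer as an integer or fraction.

E[payout] = (1/4)·1 + (1/2)·3 + (1/4)·22 = 29/4
Expected profit = 29/4 − 6 = 5/4

5/4 dollars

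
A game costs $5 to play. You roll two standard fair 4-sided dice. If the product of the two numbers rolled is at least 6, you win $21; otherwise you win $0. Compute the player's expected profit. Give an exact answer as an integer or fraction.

11/2 dollars

E[payout] = (1/2)·0 + (1/2)·21 = 21/2
Expected profit = 21/2 − 5 = 11/2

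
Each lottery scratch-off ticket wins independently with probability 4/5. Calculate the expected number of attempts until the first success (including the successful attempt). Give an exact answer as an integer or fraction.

5/4

For a geometric distribution, E[trials] = 1/p = 1/(4/5) = 5/4.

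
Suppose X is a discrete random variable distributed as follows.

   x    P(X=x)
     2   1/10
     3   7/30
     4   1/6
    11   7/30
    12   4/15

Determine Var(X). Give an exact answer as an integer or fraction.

811/45

E[X] = (1/10)·2 + (7/30)·3 + (1/6)·4 + (7/30)·11 + (4/15)·12 = 22/3
E[X²] = (1/10)·4 + (7/30)·9 + (1/6)·16 + (7/30)·121 + (4/15)·144 = 359/5
Var(X) = 359/5 − (22/3)² = 811/45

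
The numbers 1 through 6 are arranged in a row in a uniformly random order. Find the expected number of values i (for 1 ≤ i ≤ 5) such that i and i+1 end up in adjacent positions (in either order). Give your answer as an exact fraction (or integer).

For each i ∈ {1,…,5}, let Xᵢ = 1 if i and i+1 are adjacent. P(Xᵢ=1) = 2·(6−1)!/6! = 2/6.
By linearity, E[ΣXᵢ] = (5)·(2/6) = 5/3.

5/3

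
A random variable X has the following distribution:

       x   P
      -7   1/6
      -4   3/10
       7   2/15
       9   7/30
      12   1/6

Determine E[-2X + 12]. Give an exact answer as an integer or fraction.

20/3

E[-2x+12] = (1/6)·26 + (3/10)·20 + (2/15)·(-2) + (7/30)·(-6) + (1/6)·(-12)
     = 20/3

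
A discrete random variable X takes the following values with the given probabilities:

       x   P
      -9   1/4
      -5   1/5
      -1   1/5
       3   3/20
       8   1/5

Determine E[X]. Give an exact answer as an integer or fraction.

-7/5

E[X] = (1/4)·(-9) + (1/5)·(-5) + (1/5)·(-1) + (3/20)·3 + (1/5)·8
     = -7/5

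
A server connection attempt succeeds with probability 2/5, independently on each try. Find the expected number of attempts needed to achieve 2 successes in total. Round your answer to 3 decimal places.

5.000

By linearity (sum of 2 independent geometric waits), E[trials] = 2/p = 2/(2/5) = 5.
≈ 5.000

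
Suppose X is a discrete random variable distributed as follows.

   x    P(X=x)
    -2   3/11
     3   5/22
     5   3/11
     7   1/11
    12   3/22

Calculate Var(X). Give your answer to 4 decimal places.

E[X] = (3/11)·(-2) + (5/22)·3 + (3/11)·5 + (1/11)·7 + (3/22)·12 = 83/22
E[X²] = (3/11)·4 + (5/22)·9 + (3/11)·25 + (1/11)·49 + (3/22)·144 = 749/22
Var(X) = 749/22 − (83/22)² = 9589/484 ≈ 19.8120

19.8120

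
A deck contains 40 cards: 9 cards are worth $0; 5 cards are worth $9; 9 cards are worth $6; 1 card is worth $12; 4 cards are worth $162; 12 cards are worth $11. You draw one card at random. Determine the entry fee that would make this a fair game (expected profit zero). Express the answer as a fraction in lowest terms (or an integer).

891/40 dollars

E[payout] = (9/40)·0 + (5/40)·9 + (9/40)·6 + (1/40)·12 + (4/40)·162 + (12/40)·11 = 891/40
Fair fee = E[payout] = 891/40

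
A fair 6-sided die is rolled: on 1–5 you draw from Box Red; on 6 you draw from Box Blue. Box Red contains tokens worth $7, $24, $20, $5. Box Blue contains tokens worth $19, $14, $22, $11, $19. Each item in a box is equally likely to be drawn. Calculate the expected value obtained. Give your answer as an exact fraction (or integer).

E[X | Box Red] = (7 + 24 + 20 + 5)/4 = 14
E[X | Box Blue] = (19 + 14 + 22 + 11 + 19)/5 = 17
E[X] = (5/6)·14 + (1/6)·17 = 29/2

29/2 dollars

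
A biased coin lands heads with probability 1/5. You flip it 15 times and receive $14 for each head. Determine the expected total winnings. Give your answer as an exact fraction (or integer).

E[#heads] = 15·1/5 = 3 (linearity over flips).
E[winnings] = 14·3 = 42.

$42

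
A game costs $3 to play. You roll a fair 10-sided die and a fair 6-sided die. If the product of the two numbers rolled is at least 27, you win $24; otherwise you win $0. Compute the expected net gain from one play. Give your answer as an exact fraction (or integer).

E[payout] = (43/60)·0 + (17/60)·24 = 34/5
Expected profit = 34/5 − 3 = 19/5

19/5 dollars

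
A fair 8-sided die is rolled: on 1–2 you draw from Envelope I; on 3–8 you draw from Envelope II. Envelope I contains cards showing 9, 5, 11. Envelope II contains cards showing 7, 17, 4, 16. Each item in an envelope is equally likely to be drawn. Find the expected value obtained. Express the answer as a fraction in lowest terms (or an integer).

31/3

E[X | Envelope I] = (9 + 5 + 11)/3 = 25/3
E[X | Envelope II] = (7 + 17 + 4 + 16)/4 = 11
E[X] = (1/4)·25/3 + (3/4)·11 = 31/3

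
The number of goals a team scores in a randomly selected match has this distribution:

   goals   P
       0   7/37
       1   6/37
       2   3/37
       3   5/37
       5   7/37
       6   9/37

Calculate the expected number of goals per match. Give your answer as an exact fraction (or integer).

116/37

E[X] = (7/37)·0 + (6/37)·1 + (3/37)·2 + (5/37)·3 + (7/37)·5 + (9/37)·6
     = 116/37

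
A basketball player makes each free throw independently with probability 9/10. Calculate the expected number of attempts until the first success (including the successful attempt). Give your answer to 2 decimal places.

For a geometric distribution, E[trials] = 1/p = 1/(9/10) = 10/9.
≈ 1.11

1.11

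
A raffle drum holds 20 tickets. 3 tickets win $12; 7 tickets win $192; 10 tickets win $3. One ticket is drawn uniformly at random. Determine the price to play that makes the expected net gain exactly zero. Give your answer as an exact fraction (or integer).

141/2 dollars

E[payout] = (3/20)·12 + (7/20)·192 + (10/20)·3 = 141/2
Fair fee = E[payout] = 141/2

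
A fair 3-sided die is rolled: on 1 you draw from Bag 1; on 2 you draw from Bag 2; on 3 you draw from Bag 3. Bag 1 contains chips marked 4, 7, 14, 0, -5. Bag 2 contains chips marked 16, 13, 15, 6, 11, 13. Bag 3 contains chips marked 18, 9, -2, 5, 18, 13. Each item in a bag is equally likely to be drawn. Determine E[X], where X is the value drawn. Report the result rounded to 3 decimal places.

8.833

E[X | Bag 1] = (4 + 7 + 14 + 0 − 5)/5 = 4
E[X | Bag 2] = (16 + 13 + 15 + 6 + 11 + 13)/6 = 37/3
E[X | Bag 3] = (18 + 9 − 2 + 5 + 18 + 13)/6 = 61/6
E[X] = (1/3)·4 + (1/3)·37/3 + (1/3)·61/6 = 53/6 ≈ 8.833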